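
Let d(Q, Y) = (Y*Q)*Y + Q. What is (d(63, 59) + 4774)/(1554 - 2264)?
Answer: -22414/71 ≈ -315.69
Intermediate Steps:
d(Q, Y) = Q + Q*Y² (d(Q, Y) = (Q*Y)*Y + Q = Q*Y² + Q = Q + Q*Y²)
(d(63, 59) + 4774)/(1554 - 2264) = (63*(1 + 59²) + 4774)/(1554 - 2264) = (63*(1 + 3481) + 4774)/(-710) = (63*3482 + 4774)*(-1/710) = (219366 + 4774)*(-1/710) = 224140*(-1/710) = -22414/71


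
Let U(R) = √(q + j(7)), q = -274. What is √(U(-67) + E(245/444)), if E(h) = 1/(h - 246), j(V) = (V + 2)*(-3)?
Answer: √(-48386676 + 11876422441*I*√301)/108979 ≈ 2.9449 + 2.9456*I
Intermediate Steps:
j(V) = -6 - 3*V (j(V) = (2 + V)*(-3) = -6 - 3*V)
U(R) = I*√301 (U(R) = √(-274 + (-6 - 3*7)) = √(-274 + (-6 - 21)) = √(-274 - 27) = √(-301) = I*√301)
E(h) = 1/(-246 + h)
√(U(-67) + E(245/444)) = √(I*√301 + 1/(-246 + 245/444)) = √(I*√301 + 1/(-108979/444)) = √(I*√301 - 444/108979) = √(-444/108979 + I*√301)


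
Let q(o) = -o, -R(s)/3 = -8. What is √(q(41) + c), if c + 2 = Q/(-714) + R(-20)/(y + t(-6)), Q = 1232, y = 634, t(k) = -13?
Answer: I*√61485923/1173 ≈ 6.6848*I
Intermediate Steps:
R(s) = 24 (R(s) = -3*(-8) = 24)
c = -12974/3519 (c = -2 + (1232/(-714) + 24/(634 - 13)) = -2 + (1232*(-1/714) + 24/621) = -2 + (-88/51 + 24*(1/621)) = -2 + (-88/51 + 8/207) = -2 - 5936/3519 = -12974/3519 ≈ -3.6868)
√(q(41) + c) = √(-1*41 - 12974/3519) = √(-41 - 12974/3519) = √(-157253/3519) = I*√61485923/1173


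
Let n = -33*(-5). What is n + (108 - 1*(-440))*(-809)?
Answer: -443167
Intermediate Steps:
n = 165
n + (108 - 1*(-440))*(-809) = 165 + (108 - 1*(-440))*(-809) = 165 + (108 + 440)*(-809) = 165 + 548*(-809) = 165 - 443332 = -443167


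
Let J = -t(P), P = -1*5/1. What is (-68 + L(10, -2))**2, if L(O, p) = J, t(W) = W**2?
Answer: 8649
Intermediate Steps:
P = -5 (P = -5*1 = -5)
J = -25 (J = -1*(-5)**2 = -1*25 = -25)
L(O, p) = -25
(-68 + L(10, -2))**2 = (-68 - 25)**2 = (-93)**2 = 8649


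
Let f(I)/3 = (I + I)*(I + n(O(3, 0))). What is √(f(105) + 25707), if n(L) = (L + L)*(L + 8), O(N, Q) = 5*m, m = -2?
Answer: √117057 ≈ 342.14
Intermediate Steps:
O(N, Q) = -10 (O(N, Q) = 5*(-2) = -10)
n(L) = 2*L*(8 + L) (n(L) = (2*L)*(8 + L) = 2*L*(8 + L))
f(I) = 6*I*(40 + I) (f(I) = 3*((I + I)*(I + 2*(-10)*(8 - 10))) = 3*((2*I)*(I + 2*(-10)*(-2))) = 3*((2*I)*(I + 40)) = 3*((2*I)*(40 + I)) = 3*(2*I*(40 + I)) = 6*I*(40 + I))
√(f(105) + 25707) = √(6*105*(40 + 105) + 25707) = √(6*105*145 + 25707) = √(91350 + 25707) = √117057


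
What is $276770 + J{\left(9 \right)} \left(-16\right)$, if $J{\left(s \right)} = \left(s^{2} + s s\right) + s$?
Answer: $274034$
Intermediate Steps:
$J{\left(s \right)} = s + 2 s^{2}$ ($J{\left(s \right)} = \left(s^{2} + s^{2}\right) + s = 2 s^{2} + s = s + 2 s^{2}$)
$276770 + J{\left(9 \right)} \left(-16\right) = 276770 + 9 \left(1 + 2 \cdot 9\right) \left(-16\right) = 276770 + 9 \left(1 + 18\right) \left(-16\right) = 276770 + 9 \cdot 19 \left(-16\right) = 276770 + 171 \left(-16\right) = 276770 - 2736 = 274034$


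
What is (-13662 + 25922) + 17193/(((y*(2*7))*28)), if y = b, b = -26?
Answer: 124936727/10192 ≈ 12258.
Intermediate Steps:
y = -26
(-13662 + 25922) + 17193/(((y*(2*7))*28)) = (-13662 + 25922) + 17193/((-52*7*28)) = 12260 + 17193/((-26*14*28)) = 12260 + 17193/((-364*28)) = 12260 + 17193/(-10192) = 12260 + 17193*(-1/10192) = 12260 - 17193/10192 = 124936727/10192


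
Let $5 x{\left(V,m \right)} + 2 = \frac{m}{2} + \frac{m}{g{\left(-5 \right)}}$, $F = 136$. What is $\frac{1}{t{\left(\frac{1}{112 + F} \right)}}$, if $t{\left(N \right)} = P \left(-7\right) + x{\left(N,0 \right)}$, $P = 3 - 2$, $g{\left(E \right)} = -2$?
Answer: $- \frac{5}{37} \approx -0.13514$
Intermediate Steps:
$x{\left(V,m \right)} = - \frac{2}{5}$ ($x{\left(V,m \right)} = - \frac{2}{5} + \frac{\frac{m}{2} + \frac{m}{-2}}{5} = - \frac{2}{5} + \frac{m \frac{1}{2} + m \left(- \frac{1}{2}\right)}{5} = - \frac{2}{5} + \frac{\frac{m}{2} - \frac{m}{2}}{5} = - \frac{2}{5} + \frac{1}{5} \cdot 0 = - \frac{2}{5} + 0 = - \frac{2}{5}$)
$P = 1$
$t{\left(N \right)} = - \frac{37}{5}$ ($t{\left(N \right)} = 1 \left(-7\right) - \frac{2}{5} = -7 - \frac{2}{5} = - \frac{37}{5}$)
$\frac{1}{t{\left(\frac{1}{112 + F} \right)}} = \frac{1}{- \frac{37}{5}} = - \frac{5}{37}$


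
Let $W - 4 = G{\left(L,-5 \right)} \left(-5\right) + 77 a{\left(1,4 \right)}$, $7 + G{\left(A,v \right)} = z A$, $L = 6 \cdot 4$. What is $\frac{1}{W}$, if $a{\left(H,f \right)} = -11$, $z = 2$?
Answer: $- \frac{1}{1048} \approx -0.0009542$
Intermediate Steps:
$L = 24$
$G{\left(A,v \right)} = -7 + 2 A$
$W = -1048$ ($W = 4 + \left(\left(-7 + 2 \cdot 24\right) \left(-5\right) + 77 \left(-11\right)\right) = 4 - \left(847 - \left(-7 + 48\right) \left(-5\right)\right) = 4 + \left(41 \left(-5\right) - 847\right) = 4 - 1052 = -1048$)
$\frac{1}{W} = \frac{1}{-1048} = - \frac{1}{1048}$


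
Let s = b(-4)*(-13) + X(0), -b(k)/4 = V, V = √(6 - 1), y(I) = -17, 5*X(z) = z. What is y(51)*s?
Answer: -884*√5 ≈ -1976.7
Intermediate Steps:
X(z) = z/5
V = √5 ≈ 2.2361
b(k) = -4*√5
s = 52*√5 (s = -4*√5*(-13) + (⅕)*0 = 52*√5 + 0 = 52*√5 ≈ 116.28)
y(51)*s = -884*√5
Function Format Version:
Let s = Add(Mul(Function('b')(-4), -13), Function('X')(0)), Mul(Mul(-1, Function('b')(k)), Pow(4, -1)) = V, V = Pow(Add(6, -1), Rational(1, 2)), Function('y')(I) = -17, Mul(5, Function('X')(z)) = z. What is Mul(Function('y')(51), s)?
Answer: Mul(-884, Pow(5, Rational(1, 2))) ≈ -1976.7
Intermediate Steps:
Function('X')(z) = Mul(Rational(1, 5), z)
V = Pow(5, Rational(1, 2)) ≈ 2.2361
Function('b')(k) = Mul(-4, Pow(5, Rational(1, 2)))
s = Mul(52, Pow(5, Rational(1, 2))) (s = Add(Mul(Mul(-4, Pow(5, Rational(1, 2))), -13), Mul(Rational(1, 5), 0)) = Add(Mul(52, Pow(5, Rational(1, 2))), 0) = Mul(52, Pow(5, Rational(1, 2))) ≈ 116.28)
Mul(Function('y')(51), s) = Mul(-17, Mul(52, Pow(5, Rational(1, 2)))) = Mul(-884, Pow(5, Rational(1, 2)))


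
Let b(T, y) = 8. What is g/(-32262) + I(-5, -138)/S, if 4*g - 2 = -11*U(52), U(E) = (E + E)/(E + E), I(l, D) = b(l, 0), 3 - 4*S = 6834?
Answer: -1356019/293842296 ≈ -0.0046148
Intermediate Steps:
S = -6831/4 (S = 3/4 - 1/4*6834 = 3/4 - 3417/2 = -6831/4 ≈ -1707.8)
I(l, D) = 8
U(E) = 1 (U(E) = (2*E)/((2*E)) = (2*E)*(1/(2*E)) = 1)
g = -9/4 (g = 1/2 + (-11*1)/4 = 1/2 + (1/4)*(-11) = 1/2 - 11/4 = -9/4 ≈ -2.2500)
g/(-32262) + I(-5, -138)/S = -9/4/(-32262) + 8/(-6831/4) = -9/4*(-1/32262) + 8*(-4/6831) = 3/43016 - 32/6831 = -1356019/293842296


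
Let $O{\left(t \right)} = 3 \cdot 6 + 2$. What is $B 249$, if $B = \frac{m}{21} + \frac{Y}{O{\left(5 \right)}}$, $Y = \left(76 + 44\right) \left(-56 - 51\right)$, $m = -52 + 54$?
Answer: $- \frac{1118840}{7} \approx -1.5983 \cdot 10^{5}$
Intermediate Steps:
$O{\left(t \right)} = 20$ ($O{\left(t \right)} = 18 + 2 = 20$)
$m = 2$
$Y = -12840$ ($Y = 120 \left(-107\right) = -12840$)
$B = - \frac{13480}{21}$ ($B = \frac{2}{21} - \frac{12840}{20} = 2 \cdot \frac{1}{21} - 642 = \frac{2}{21} - 642 = - \frac{13480}{21} \approx -641.9$)
$B 249 = \left(- \frac{13480}{21}\right) 249 = - \frac{1118840}{7}$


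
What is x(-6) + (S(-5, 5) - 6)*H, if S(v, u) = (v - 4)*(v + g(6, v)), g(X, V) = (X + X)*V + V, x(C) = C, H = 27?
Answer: 16842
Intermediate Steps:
g(X, V) = V + 2*V*X (g(X, V) = (2*X)*V + V = 2*V*X + V = V + 2*V*X)
S(v, u) = 14*v*(-4 + v) (S(v, u) = (v - 4)*(v + v*(1 + 2*6)) = (-4 + v)*(v + v*(1 + 12)) = (-4 + v)*(v + v*13) = (-4 + v)*(v + 13*v) = (-4 + v)*(14*v) = 14*v*(-4 + v))
x(-6) + (S(-5, 5) - 6)*H = -6 + (14*(-5)*(-4 - 5) - 6)*27 = -6 + (14*(-5)*(-9) - 6)*27 = -6 + (630 - 6)*27 = -6 + 624*27 = -6 + 16848 = 16842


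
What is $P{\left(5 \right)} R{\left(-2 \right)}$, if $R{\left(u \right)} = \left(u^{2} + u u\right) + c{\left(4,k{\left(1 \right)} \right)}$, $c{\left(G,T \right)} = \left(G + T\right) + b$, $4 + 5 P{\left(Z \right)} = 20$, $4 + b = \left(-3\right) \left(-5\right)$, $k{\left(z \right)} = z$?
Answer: $\frac{384}{5} \approx 76.8$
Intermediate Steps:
$b = 11$ ($b = -4 - -15 = -4 + 15 = 11$)
$P{\left(Z \right)} = \frac{16}{5}$ ($P{\left(Z \right)} = - \frac{4}{5} + \frac{1}{5} \cdot 20 = - \frac{4}{5} + 4 = \frac{16}{5}$)
$c{\left(G,T \right)} = 11 + G + T$ ($c{\left(G,T \right)} = \left(G + T\right) + 11 = 11 + G + T$)
$R{\left(u \right)} = 16 + 2 u^{2}$ ($R{\left(u \right)} = \left(u^{2} + u u\right) + \left(11 + 4 + 1\right) = \left(u^{2} + u^{2}\right) + 16 = 2 u^{2} + 16 = 16 + 2 u^{2}$)
$P{\left(5 \right)} R{\left(-2 \right)} = \frac{16 \left(16 + 2 \left(-2\right)^{2}\right)}{5} = \frac{16 \left(16 + 2 \cdot 4\right)}{5} = \frac{16 \left(16 + 8\right)}{5} = \frac{16}{5} \cdot 24 = \frac{384}{5}$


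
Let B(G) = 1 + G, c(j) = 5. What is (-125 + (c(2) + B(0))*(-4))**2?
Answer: 22201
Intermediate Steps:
(-125 + (c(2) + B(0))*(-4))**2 = (-125 + (5 + (1 + 0))*(-4))**2 = (-125 + (5 + 1)*(-4))**2 = (-125 + 6*(-4))**2 = (-125 - 24)**2 = (-149)**2 = 22201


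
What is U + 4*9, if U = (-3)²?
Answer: 45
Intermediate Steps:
U = 9
U + 4*9 = 9 + 4*9 = 9 + 36 = 45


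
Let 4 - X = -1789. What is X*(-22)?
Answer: -39446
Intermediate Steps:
X = 1793 (X = 4 - 1*(-1789) = 4 + 1789 = 1793)
X*(-22) = 1793*(-22) = -39446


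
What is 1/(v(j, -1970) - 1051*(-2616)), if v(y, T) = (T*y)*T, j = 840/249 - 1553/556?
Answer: 11537/57703608117 ≈ 1.9994e-7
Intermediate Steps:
j = 26781/46148 (j = 840*(1/249) - 1553*1/556 = 280/83 - 1553/556 = 26781/46148 ≈ 0.58033)
v(y, T) = y*T²
1/(v(j, -1970) - 1051*(-2616)) = 1/((26781/46148)*(-1970)² - 1051*(-2616)) = 1/((26781/46148)*3880900 + 2749416) = 1/(25983595725/11537 + 2749416) = 1/(57703608117/11537) = 11537/57703608117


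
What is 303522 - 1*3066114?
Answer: -2762592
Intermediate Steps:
303522 - 1*3066114 = 303522 - 3066114 = -2762592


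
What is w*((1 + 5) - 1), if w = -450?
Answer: -2250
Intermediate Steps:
w*((1 + 5) - 1) = -450*((1 + 5) - 1) = -450*(6 - 1) = -450*5 = -2250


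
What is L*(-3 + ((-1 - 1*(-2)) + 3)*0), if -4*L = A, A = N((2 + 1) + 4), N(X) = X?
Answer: 21/4 ≈ 5.2500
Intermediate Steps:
A = 7 (A = (2 + 1) + 4 = 3 + 4 = 7)
L = -7/4 (L = -¼*7 = -7/4 ≈ -1.7500)
L*(-3 + ((-1 - 1*(-2)) + 3)*0) = -7*(-3 + ((-1 - 1*(-2)) + 3)*0)/4 = -7*(-3 + ((-1 + 2) + 3)*0)/4 = -7*(-3 + (1 + 3)*0)/4 = -7*(-3 + 4*0)/4 = -7*(-3 + 0)/4 = -7/4*(-3) = 21/4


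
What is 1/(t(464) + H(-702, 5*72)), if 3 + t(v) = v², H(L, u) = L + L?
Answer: 1/213889 ≈ 4.6753e-6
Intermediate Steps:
H(L, u) = 2*L
t(v) = -3 + v²
1/(t(464) + H(-702, 5*72)) = 1/((-3 + 464²) + 2*(-702)) = 1/((-3 + 215296) - 1404) = 1/(215293 - 1404) = 1/213889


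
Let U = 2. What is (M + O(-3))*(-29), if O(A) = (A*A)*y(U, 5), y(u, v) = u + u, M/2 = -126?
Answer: 6264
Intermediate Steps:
M = -252 (M = 2*(-126) = -252)
y(u, v) = 2*u
O(A) = 4*A**2 (O(A) = (A*A)*(2*2) = A**2*4 = 4*A**2)
(M + O(-3))*(-29) = (-252 + 4*(-3)**2)*(-29) = (-252 + 4*9)*(-29) = (-252 + 36)*(-29) = -216*(-29) = 6264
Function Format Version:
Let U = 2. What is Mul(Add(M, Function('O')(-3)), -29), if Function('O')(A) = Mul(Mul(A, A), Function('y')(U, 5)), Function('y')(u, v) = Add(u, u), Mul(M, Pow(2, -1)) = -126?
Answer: 6264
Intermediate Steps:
M = -252 (M = Mul(2, -126) = -252)
Function('y')(u, v) = Mul(2, u)
Function('O')(A) = Mul(4, Pow(A, 2)) (Function('O')(A) = Mul(Mul(A, A), Mul(2, 2)) = Mul(Pow(A, 2), 4) = Mul(4, Pow(A, 2)))
Mul(Add(M, Function('O')(-3)), -29) = Mul(Add(-252, Mul(4, Pow(-3, 2))), -29) = Mul(Add(-252, Mul(4, 9)), -29) = Mul(Add(-252, 36), -29) = Mul(-216, -29) = 6264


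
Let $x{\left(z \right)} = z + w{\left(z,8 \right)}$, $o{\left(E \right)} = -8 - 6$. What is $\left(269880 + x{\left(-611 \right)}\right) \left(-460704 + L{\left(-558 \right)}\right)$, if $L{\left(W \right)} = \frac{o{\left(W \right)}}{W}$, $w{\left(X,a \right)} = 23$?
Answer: $- \frac{11537942217476}{93} \approx -1.2406 \cdot 10^{11}$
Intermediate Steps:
$o{\left(E \right)} = -14$ ($o{\left(E \right)} = -8 - 6 = -14$)
$x{\left(z \right)} = 23 + z$ ($x{\left(z \right)} = z + 23 = 23 + z$)
$L{\left(W \right)} = - \frac{14}{W}$
$\left(269880 + x{\left(-611 \right)}\right) \left(-460704 + L{\left(-558 \right)}\right) = \left(269880 + \left(23 - 611\right)\right) \left(-460704 - \frac{14}{-558}\right) = \left(269880 - 588\right) \left(-460704 - - \frac{7}{279}\right) = 269292 \left(-460704 + \frac{7}{279}\right) = 269292 \left(- \frac{128536409}{279}\right) = - \frac{11537942217476}{93}$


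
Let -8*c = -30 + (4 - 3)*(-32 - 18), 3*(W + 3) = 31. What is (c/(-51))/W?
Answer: -5/187 ≈ -0.026738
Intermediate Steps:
W = 22/3 (W = -3 + (1/3)*31 = -3 + 31/3 = 22/3 ≈ 7.3333)
c = 10 (c = -(-30 + (4 - 3)*(-32 - 18))/8 = -(-30 + 1*(-50))/8 = -(-30 - 50)/8 = -1/8*(-80) = 10)
(c/(-51))/W = (10/(-51))/(22/3) = (10*(-1/51))*(3/22) = -10/51*3/22 = -5/187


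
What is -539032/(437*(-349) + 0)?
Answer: 539032/152513 ≈ 3.5343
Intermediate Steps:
-539032/(437*(-349) + 0) = -539032/(-152513 + 0) = -539032/(-152513) = -539032*(-1/152513) = 539032/152513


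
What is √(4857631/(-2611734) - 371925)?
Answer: I*√2536970569326767454/2611734 ≈ 609.86*I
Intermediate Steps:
√(4857631/(-2611734) - 371925) = √(4857631*(-1/2611734) - 371925) = √(-4857631/2611734 - 371925) = √(-971374025581/2611734) = I*√2536970569326767454/2611734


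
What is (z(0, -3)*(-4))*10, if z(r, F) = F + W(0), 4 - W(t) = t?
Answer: -40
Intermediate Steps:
W(t) = 4 - t
z(r, F) = 4 + F (z(r, F) = F + (4 - 1*0) = F + (4 + 0) = F + 4 = 4 + F)
(z(0, -3)*(-4))*10 = ((4 - 3)*(-4))*10 = (1*(-4))*10 = -4*10 = -40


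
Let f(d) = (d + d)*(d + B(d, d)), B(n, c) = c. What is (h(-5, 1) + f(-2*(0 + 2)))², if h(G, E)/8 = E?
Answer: 5184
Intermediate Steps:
h(G, E) = 8*E
f(d) = 4*d² (f(d) = (d + d)*(d + d) = (2*d)*(2*d) = 4*d²)
(h(-5, 1) + f(-2*(0 + 2)))² = (8*1 + 4*(-2*(0 + 2))²)² = (8 + 4*(-2*2)²)² = (8 + 4*(-4)²)² = (8 + 4*16)² = (8 + 64)² = 72² = 5184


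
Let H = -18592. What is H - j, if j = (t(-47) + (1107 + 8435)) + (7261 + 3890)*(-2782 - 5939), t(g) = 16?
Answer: 97219721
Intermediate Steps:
j = -97238313 (j = (16 + (1107 + 8435)) + (7261 + 3890)*(-2782 - 5939) = (16 + 9542) + 11151*(-8721) = 9558 - 97247871 = -97238313)
H - j = -18592 - 1*(-97238313) = -18592 + 97238313 = 97219721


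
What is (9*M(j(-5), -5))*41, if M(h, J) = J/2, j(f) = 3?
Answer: -1845/2 ≈ -922.50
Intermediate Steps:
M(h, J) = J/2 (M(h, J) = J*(1/2) = J/2)
(9*M(j(-5), -5))*41 = (9*((1/2)*(-5)))*41 = (9*(-5/2))*41 = -45/2*41 = -1845/2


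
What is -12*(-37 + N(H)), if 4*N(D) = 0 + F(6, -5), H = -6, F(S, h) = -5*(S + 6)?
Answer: 624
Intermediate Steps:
F(S, h) = -30 - 5*S (F(S, h) = -5*(6 + S) = -30 - 5*S)
N(D) = -15 (N(D) = (0 + (-30 - 5*6))/4 = (0 + (-30 - 30))/4 = (0 - 60)/4 = (¼)*(-60) = -15)
-12*(-37 + N(H)) = -12*(-37 - 15) = -12*(-52) = 624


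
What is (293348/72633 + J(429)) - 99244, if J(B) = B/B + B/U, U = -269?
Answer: -176271770296/1776207 ≈ -99241.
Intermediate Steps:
J(B) = 1 - B/269 (J(B) = B/B + B/(-269) = 1 + B*(-1/269) = 1 - B/269)
(293348/72633 + J(429)) - 99244 = (293348/72633 + (1 - 1/269*429)) - 99244 = (293348*(1/72633) + (1 - 429/269)) - 99244 = (26668/6603 - 160/269) - 99244 = 6117212/1776207 - 99244 = -176271770296/1776207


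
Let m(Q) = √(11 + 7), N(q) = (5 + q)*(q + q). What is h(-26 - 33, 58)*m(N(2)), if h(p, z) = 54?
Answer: 162*√2 ≈ 229.10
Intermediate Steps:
N(q) = 2*q*(5 + q) (N(q) = (5 + q)*(2*q) = 2*q*(5 + q))
m(Q) = 3*√2 (m(Q) = √18 = 3*√2)
h(-26 - 33, 58)*m(N(2)) = 54*(3*√2) = 162*√2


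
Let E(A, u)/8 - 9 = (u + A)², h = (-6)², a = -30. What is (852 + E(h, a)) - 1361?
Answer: -149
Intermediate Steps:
h = 36
E(A, u) = 72 + 8*(A + u)² (E(A, u) = 72 + 8*(u + A)² = 72 + 8*(A + u)²)
(852 + E(h, a)) - 1361 = (852 + (72 + 8*(36 - 30)²)) - 1361 = (852 + (72 + 8*6²)) - 1361 = (852 + (72 + 8*36)) - 1361 = (852 + (72 + 288)) - 1361 = (852 + 360) - 1361 = 1212 - 1361 = -149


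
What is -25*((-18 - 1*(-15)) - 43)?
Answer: 1150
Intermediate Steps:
-25*((-18 - 1*(-15)) - 43) = -25*((-18 + 15) - 43) = -25*(-3 - 43) = -25*(-46) = 1150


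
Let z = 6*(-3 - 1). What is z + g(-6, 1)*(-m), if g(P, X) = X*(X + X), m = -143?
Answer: 262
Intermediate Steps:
g(P, X) = 2*X² (g(P, X) = X*(2*X) = 2*X²)
z = -24 (z = 6*(-4) = -24)
z + g(-6, 1)*(-m) = -24 + (2*1²)*(-1*(-143)) = -24 + (2*1)*143 = -24 + 2*143 = -24 + 286 = 262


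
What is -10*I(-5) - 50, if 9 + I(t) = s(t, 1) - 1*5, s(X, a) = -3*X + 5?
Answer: -110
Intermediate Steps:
s(X, a) = 5 - 3*X
I(t) = -9 - 3*t (I(t) = -9 + ((5 - 3*t) - 1*5) = -9 + ((5 - 3*t) - 5) = -9 - 3*t)
-10*I(-5) - 50 = -10*(-9 - 3*(-5)) - 50 = -10*(-9 + 15) - 50 = -10*6 - 50 = -60 - 50 = -110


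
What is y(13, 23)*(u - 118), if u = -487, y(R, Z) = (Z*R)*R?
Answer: -2351635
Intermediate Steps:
y(R, Z) = Z*R² (y(R, Z) = (R*Z)*R = Z*R²)
y(13, 23)*(u - 118) = (23*13²)*(-487 - 118) = (23*169)*(-605) = 3887*(-605) = -2351635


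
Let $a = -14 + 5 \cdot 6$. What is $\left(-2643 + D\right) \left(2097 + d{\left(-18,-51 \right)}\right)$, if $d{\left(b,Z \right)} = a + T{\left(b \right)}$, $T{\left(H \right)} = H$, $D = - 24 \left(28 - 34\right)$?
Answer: $-5235405$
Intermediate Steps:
$a = 16$ ($a = -14 + 30 = 16$)
$D = 144$ ($D = \left(-24\right) \left(-6\right) = 144$)
$d{\left(b,Z \right)} = 16 + b$
$\left(-2643 + D\right) \left(2097 + d{\left(-18,-51 \right)}\right) = \left(-2643 + 144\right) \left(2097 + \left(16 - 18\right)\right) = - 2499 \left(2097 - 2\right) = \left(-2499\right) 2095 = -5235405$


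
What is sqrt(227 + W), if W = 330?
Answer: sqrt(557) ≈ 23.601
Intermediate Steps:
sqrt(227 + W) = sqrt(227 + 330) = sqrt(557)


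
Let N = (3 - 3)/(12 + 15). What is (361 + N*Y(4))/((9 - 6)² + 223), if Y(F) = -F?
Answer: 361/232 ≈ 1.5560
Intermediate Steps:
N = 0 (N = 0/27 = 0*(1/27) = 0)
(361 + N*Y(4))/((9 - 6)² + 223) = (361 + 0*(-1*4))/((9 - 6)² + 223) = (361 + 0*(-4))/(3² + 223) = (361 + 0)/(9 + 223) = 361/232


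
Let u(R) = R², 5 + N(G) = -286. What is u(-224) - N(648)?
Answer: 50467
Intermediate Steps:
N(G) = -291 (N(G) = -5 - 286 = -291)
u(-224) - N(648) = (-224)² - 1*(-291) = 50176 + 291 = 50467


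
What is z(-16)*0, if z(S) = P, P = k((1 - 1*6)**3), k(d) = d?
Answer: 0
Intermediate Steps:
P = -125 (P = (1 - 1*6)**3 = (1 - 6)**3 = (-5)**3 = -125)
z(S) = -125
z(-16)*0 = -125*0 = 0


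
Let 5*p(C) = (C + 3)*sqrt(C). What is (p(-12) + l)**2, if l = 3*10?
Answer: 21528/25 - 216*I*sqrt(3) ≈ 861.12 - 374.12*I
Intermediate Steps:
p(C) = sqrt(C)*(3 + C)/5 (p(C) = ((C + 3)*sqrt(C))/5 = ((3 + C)*sqrt(C))/5 = (sqrt(C)*(3 + C))/5 = sqrt(C)*(3 + C)/5)
l = 30
(p(-12) + l)**2 = (sqrt(-12)*(3 - 12)/5 + 30)**2 = ((1/5)*(2*I*sqrt(3))*(-9) + 30)**2 = (-18*I*sqrt(3)/5 + 30)**2 = (30 - 18*I*sqrt(3)/5)**2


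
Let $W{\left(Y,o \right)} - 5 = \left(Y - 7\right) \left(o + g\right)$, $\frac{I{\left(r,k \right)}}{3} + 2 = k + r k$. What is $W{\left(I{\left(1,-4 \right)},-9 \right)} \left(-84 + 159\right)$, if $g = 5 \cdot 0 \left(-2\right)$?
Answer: $25350$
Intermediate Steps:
$g = 0$ ($g = 0 \left(-2\right) = 0$)
$I{\left(r,k \right)} = -6 + 3 k + 3 k r$ ($I{\left(r,k \right)} = -6 + 3 \left(k + r k\right) = -6 + 3 \left(k + k r\right) = -6 + \left(3 k + 3 k r\right) = -6 + 3 k + 3 k r$)
$W{\left(Y,o \right)} = 5 + o \left(-7 + Y\right)$ ($W{\left(Y,o \right)} = 5 + \left(Y - 7\right) \left(o + 0\right) = 5 + \left(-7 + Y\right) o = 5 + o \left(-7 + Y\right)$)
$W{\left(I{\left(1,-4 \right)},-9 \right)} \left(-84 + 159\right) = \left(5 - -63 + \left(-6 + 3 \left(-4\right) + 3 \left(-4\right) 1\right) \left(-9\right)\right) \left(-84 + 159\right) = \left(5 + 63 + \left(-6 - 12 - 12\right) \left(-9\right)\right) 75 = \left(5 + 63 - -270\right) 75 = \left(5 + 63 + 270\right) 75 = 338 \cdot 75 = 25350$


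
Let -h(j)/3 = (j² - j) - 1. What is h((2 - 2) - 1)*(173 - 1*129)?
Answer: -132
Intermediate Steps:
h(j) = 3 - 3*j² + 3*j (h(j) = -3*((j² - j) - 1) = -3*(-1 + j² - j) = 3 - 3*j² + 3*j)
h((2 - 2) - 1)*(173 - 1*129) = (3 - 3*((2 - 2) - 1)² + 3*((2 - 2) - 1))*(173 - 1*129) = (3 - 3*(0 - 1)² + 3*(0 - 1))*(173 - 129) = (3 - 3*(-1)² + 3*(-1))*44 = (3 - 3*1 - 3)*44 = (3 - 3 - 3)*44 = -3*44 = -132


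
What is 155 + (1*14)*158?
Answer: 2367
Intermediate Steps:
155 + (1*14)*158 = 155 + 14*158 = 155 + 2212 = 2367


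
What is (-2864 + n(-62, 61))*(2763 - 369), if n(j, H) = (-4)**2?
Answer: -6818112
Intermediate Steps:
n(j, H) = 16
(-2864 + n(-62, 61))*(2763 - 369) = (-2864 + 16)*(2763 - 369) = -2848*2394 = -6818112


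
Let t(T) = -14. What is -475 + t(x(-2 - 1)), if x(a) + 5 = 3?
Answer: -489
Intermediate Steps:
x(a) = -2 (x(a) = -5 + 3 = -2)
-475 + t(x(-2 - 1)) = -475 - 14 = -489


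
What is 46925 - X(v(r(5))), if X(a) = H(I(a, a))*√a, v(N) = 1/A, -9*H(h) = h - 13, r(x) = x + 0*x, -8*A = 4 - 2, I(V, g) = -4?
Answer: 46925 - 34*I/9 ≈ 46925.0 - 3.7778*I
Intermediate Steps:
A = -¼ (A = -(4 - 2)/8 = -⅛*2 = -¼ ≈ -0.25000)
r(x) = x (r(x) = x + 0 = x)
H(h) = 13/9 - h/9 (H(h) = -(h - 13)/9 = -(-13 + h)/9 = 13/9 - h/9)
v(N) = -4 (v(N) = 1/(-¼) = -4)
X(a) = 17*√a/9 (X(a) = (13/9 - ⅑*(-4))*√a = (13/9 + 4/9)*√a = 17*√a/9)
46925 - X(v(r(5))) = 46925 - 17*√(-4)/9 = 46925 - 17*2*I/9 = 46925 - 34*I/9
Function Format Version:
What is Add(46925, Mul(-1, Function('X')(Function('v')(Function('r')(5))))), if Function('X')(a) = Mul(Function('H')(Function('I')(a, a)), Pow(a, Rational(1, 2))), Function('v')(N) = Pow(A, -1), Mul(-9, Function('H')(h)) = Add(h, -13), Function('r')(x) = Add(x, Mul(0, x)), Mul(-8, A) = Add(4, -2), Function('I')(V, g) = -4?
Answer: Add(46925, Mul(Rational(-34, 9), I)) ≈ Add(46925., Mul(-3.7778, I))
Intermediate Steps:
A = Rational(-1, 4) (A = Mul(Rational(-1, 8), Add(4, -2)) = Mul(Rational(-1, 8), 2) = Rational(-1, 4) ≈ -0.25000)
Function('r')(x) = x (Function('r')(x) = Add(x, 0) = x)
Function('H')(h) = Add(Rational(13, 9), Mul(Rational(-1, 9), h)) (Function('H')(h) = Mul(Rational(-1, 9), Add(h, -13)) = Mul(Rational(-1, 9), Add(-13, h)) = Add(Rational(13, 9), Mul(Rational(-1, 9), h)))
Function('v')(N) = -4 (Function('v')(N) = Pow(Rational(-1, 4), -1) = -4)
Function('X')(a) = Mul(Rational(17, 9), Pow(a, Rational(1, 2))) (Function('X')(a) = Mul(Add(Rational(13, 9), Mul(Rational(-1, 9), -4)), Pow(a, Rational(1, 2))) = Mul(Add(Rational(13, 9), Rational(4, 9)), Pow(a, Rational(1, 2))) = Mul(Rational(17, 9), Pow(a, Rational(1, 2))))
Add(46925, Mul(-1, Function('X')(Function('v')(Function('r')(5))))) = Add(46925, Mul(-1, Mul(Rational(17, 9), Pow(-4, Rational(1, 2))))) = Add(46925, Mul(-1, Mul(Rational(17, 9), Mul(2, I)))) = Add(46925, Mul(-1, Mul(Rational(34, 9), I))) = Add(46925, Mul(Rational(-34, 9), I))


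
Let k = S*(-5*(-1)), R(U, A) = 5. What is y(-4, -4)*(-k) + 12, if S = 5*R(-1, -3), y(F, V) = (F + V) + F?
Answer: 1512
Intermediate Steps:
y(F, V) = V + 2*F
S = 25 (S = 5*5 = 25)
k = 125 (k = 25*(-5*(-1)) = 25*5 = 125)
y(-4, -4)*(-k) + 12 = (-4 + 2*(-4))*(-1*125) + 12 = (-4 - 8)*(-125) + 12 = -12*(-125) + 12 = 1500 + 12 = 1512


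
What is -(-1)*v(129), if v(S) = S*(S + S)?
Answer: 33282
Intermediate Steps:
v(S) = 2*S² (v(S) = S*(2*S) = 2*S²)
-(-1)*v(129) = -(-1)*2*129² = -(-1)*2*16641 = -(-1)*33282 = -1*(-33282) = 33282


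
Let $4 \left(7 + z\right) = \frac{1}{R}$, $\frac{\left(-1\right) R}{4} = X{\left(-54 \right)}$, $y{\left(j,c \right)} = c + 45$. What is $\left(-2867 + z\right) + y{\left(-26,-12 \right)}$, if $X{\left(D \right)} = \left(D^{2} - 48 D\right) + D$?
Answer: $- \frac{247917025}{87264} \approx -2841.0$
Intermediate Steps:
$y{\left(j,c \right)} = 45 + c$
$X{\left(D \right)} = D^{2} - 47 D$
$R = -21816$ ($R = - 4 \left(- 54 \left(-47 - 54\right)\right) = - 4 \left(\left(-54\right) \left(-101\right)\right) = \left(-4\right) 5454 = -21816$)
$z = - \frac{610849}{87264}$ ($z = -7 + \frac{1}{4 \left(-21816\right)} = -7 + \frac{1}{4} \left(- \frac{1}{21816}\right) = -7 - \frac{1}{87264} = - \frac{610849}{87264} \approx -7.0$)
$\left(-2867 + z\right) + y{\left(-26,-12 \right)} = \left(-2867 - \frac{610849}{87264}\right) + \left(45 - 12\right) = - \frac{250796737}{87264} + 33 = - \frac{247917025}{87264}$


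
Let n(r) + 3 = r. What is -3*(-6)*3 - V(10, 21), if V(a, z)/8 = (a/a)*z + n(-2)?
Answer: -74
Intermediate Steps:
n(r) = -3 + r
V(a, z) = -40 + 8*z (V(a, z) = 8*((a/a)*z + (-3 - 2)) = 8*(1*z - 5) = 8*(z - 5) = 8*(-5 + z) = -40 + 8*z)
-3*(-6)*3 - V(10, 21) = -3*(-6)*3 - (-40 + 8*21) = 18*3 - (-40 + 168) = 54 - 1*128 = 54 - 128 = -74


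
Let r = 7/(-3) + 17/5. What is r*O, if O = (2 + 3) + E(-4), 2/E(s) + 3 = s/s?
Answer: 64/15 ≈ 4.2667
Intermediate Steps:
E(s) = -1 (E(s) = 2/(-3 + s/s) = 2/(-3 + 1) = 2/(-2) = 2*(-½) = -1)
r = 16/15 (r = 7*(-⅓) + 17*(⅕) = -7/3 + 17/5 = 16/15 ≈ 1.0667)
O = 4 (O = (2 + 3) - 1 = 5 - 1 = 4)
r*O = (16/15)*4 = 64/15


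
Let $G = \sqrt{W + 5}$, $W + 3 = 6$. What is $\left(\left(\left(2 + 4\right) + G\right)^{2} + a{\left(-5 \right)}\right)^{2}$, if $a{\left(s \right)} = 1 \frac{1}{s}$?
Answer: $\frac{76761}{25} + \frac{10512 \sqrt{2}}{5} \approx 6043.7$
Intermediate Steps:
$a{\left(s \right)} = \frac{1}{s}$
$W = 3$ ($W = -3 + 6 = 3$)
$G = 2 \sqrt{2}$ ($G = \sqrt{3 + 5} = \sqrt{8} = 2 \sqrt{2} \approx 2.8284$)
$\left(\left(\left(2 + 4\right) + G\right)^{2} + a{\left(-5 \right)}\right)^{2} = \left(\left(\left(2 + 4\right) + 2 \sqrt{2}\right)^{2} + \frac{1}{-5}\right)^{2} = \left(\left(6 + 2 \sqrt{2}\right)^{2} - \frac{1}{5}\right)^{2} = \left(- \frac{1}{5} + \left(6 + 2 \sqrt{2}\right)^{2}\right)^{2}$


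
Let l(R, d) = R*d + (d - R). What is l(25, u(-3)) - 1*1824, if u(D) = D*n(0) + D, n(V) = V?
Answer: -1927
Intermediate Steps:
u(D) = D (u(D) = D*0 + D = 0 + D = D)
l(R, d) = d - R + R*d
l(25, u(-3)) - 1*1824 = (-3 - 1*25 + 25*(-3)) - 1*1824 = (-3 - 25 - 75) - 1824 = -103 - 1824 = -1927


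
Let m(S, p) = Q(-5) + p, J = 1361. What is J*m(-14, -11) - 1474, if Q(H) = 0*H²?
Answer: -16445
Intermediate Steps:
Q(H) = 0
m(S, p) = p (m(S, p) = 0 + p = p)
J*m(-14, -11) - 1474 = 1361*(-11) - 1474 = -14971 - 1474 = -16445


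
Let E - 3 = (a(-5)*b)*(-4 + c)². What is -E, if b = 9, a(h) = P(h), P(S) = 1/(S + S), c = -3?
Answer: 411/10 ≈ 41.100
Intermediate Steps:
P(S) = 1/(2*S)
a(h) = 1/(2*h)
E = -411/10 (E = 3 + (((½)/(-5))*9)*(-4 - 3)² = 3 + (((½)*(-⅕))*9)*(-7)² = 3 - ⅒*9*49 = 3 - 9/10*49 = 3 - 441/10 = -411/10 ≈ -41.100)
-E = -1*(-411/10) = 411/10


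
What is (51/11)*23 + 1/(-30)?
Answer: 35179/330 ≈ 106.60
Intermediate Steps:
(51/11)*23 + 1/(-30) = (51*(1/11))*23 - 1/30 = (51/11)*23 - 1/30 = 1173/11 - 1/30 = 35179/330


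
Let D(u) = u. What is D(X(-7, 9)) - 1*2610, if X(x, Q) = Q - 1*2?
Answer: -2603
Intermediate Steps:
X(x, Q) = -2 + Q (X(x, Q) = Q - 2 = -2 + Q)
D(X(-7, 9)) - 1*2610 = (-2 + 9) - 1*2610 = 7 - 2610 = -2603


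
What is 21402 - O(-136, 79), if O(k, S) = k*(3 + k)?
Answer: 3314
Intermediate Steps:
21402 - O(-136, 79) = 21402 - (-136)*(3 - 136) = 21402 - (-136)*(-133) = 21402 - 1*18088 = 21402 - 18088 = 3314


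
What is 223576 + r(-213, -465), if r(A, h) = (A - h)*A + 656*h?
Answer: -135140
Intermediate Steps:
r(A, h) = 656*h + A*(A - h) (r(A, h) = A*(A - h) + 656*h = 656*h + A*(A - h))
223576 + r(-213, -465) = 223576 + ((-213)**2 + 656*(-465) - 1*(-213)*(-465)) = 223576 + (45369 - 305040 - 99045) = 223576 - 358716 = -135140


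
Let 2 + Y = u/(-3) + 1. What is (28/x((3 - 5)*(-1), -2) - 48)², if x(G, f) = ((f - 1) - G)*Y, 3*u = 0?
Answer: 44944/25 ≈ 1797.8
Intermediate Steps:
u = 0 (u = (⅓)*0 = 0)
Y = -1 (Y = -2 + (0/(-3) + 1) = -2 + (0*(-⅓) + 1) = -2 + (0 + 1) = -2 + 1 = -1)
x(G, f) = 1 + G - f (x(G, f) = ((f - 1) - G)*(-1) = ((-1 + f) - G)*(-1) = (-1 + f - G)*(-1) = 1 + G - f)
(28/x((3 - 5)*(-1), -2) - 48)² = (28/(1 + (3 - 5)*(-1) - 1*(-2)) - 48)² = (28/(1 - 2*(-1) + 2) - 48)² = (28/(1 + 2 + 2) - 48)² = (28/5 - 48)² = (-212/5)² = 44944/25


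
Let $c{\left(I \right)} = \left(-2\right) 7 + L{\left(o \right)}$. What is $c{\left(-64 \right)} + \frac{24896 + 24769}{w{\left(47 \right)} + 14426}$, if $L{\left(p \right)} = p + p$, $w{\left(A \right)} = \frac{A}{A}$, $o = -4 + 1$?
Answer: $- \frac{11375}{687} \approx -16.557$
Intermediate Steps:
$o = -3$
$w{\left(A \right)} = 1$
$L{\left(p \right)} = 2 p$
$c{\left(I \right)} = -20$ ($c{\left(I \right)} = \left(-2\right) 7 + 2 \left(-3\right) = -14 - 6 = -20$)
$c{\left(-64 \right)} + \frac{24896 + 24769}{w{\left(47 \right)} + 14426} = -20 + \frac{24896 + 24769}{1 + 14426} = -20 + \frac{49665}{14427} = -20 + 49665 \cdot \frac{1}{14427} = -20 + \frac{2365}{687} = - \frac{11375}{687}$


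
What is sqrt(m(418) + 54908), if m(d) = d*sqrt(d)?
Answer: sqrt(54908 + 418*sqrt(418)) ≈ 251.90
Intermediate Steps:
m(d) = d**(3/2)
sqrt(m(418) + 54908) = sqrt(418**(3/2) + 54908) = sqrt(418*sqrt(418) + 54908) = sqrt(54908 + 418*sqrt(418))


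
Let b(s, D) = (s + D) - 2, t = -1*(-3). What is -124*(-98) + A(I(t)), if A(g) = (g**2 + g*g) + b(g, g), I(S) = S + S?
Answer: 12234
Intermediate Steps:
t = 3
b(s, D) = -2 + D + s (b(s, D) = (D + s) - 2 = -2 + D + s)
I(S) = 2*S
A(g) = -2 + 2*g + 2*g**2 (A(g) = (g**2 + g*g) + (-2 + g + g) = (g**2 + g**2) + (-2 + 2*g) = 2*g**2 + (-2 + 2*g) = -2 + 2*g + 2*g**2)
-124*(-98) + A(I(t)) = -124*(-98) + (-2 + 2*(2*3) + 2*(2*3)**2) = 12152 + (-2 + 2*6 + 2*6**2) = 12152 + (-2 + 12 + 2*36) = 12152 + (-2 + 12 + 72) = 12152 + 82 = 12234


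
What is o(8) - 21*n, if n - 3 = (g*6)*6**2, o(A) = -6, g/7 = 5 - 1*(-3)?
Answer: -254085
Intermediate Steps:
g = 56 (g = 7*(5 - 1*(-3)) = 7*(5 + 3) = 7*8 = 56)
n = 12099 (n = 3 + (56*6)*6**2 = 3 + 336*36 = 3 + 12096 = 12099)
o(8) - 21*n = -6 - 21*12099 = -6 - 254079 = -254085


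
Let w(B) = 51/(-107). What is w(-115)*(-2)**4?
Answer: -816/107 ≈ -7.6262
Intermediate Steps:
w(B) = -51/107 (w(B) = 51*(-1/107) = -51/107)
w(-115)*(-2)**4 = -51/107*(-2)**4 = -51/107*16 = -816/107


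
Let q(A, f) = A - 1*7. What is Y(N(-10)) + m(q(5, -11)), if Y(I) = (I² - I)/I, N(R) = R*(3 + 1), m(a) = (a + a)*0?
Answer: -41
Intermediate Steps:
q(A, f) = -7 + A (q(A, f) = A - 7 = -7 + A)
m(a) = 0 (m(a) = (2*a)*0 = 0)
N(R) = 4*R (N(R) = R*4 = 4*R)
Y(I) = (I² - I)/I
Y(N(-10)) + m(q(5, -11)) = (-1 + 4*(-10)) + 0 = (-1 - 40) + 0 = -41 + 0 = -41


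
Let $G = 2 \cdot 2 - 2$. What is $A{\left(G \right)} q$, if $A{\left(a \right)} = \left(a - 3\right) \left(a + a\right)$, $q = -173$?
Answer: $692$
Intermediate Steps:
$G = 2$ ($G = 4 - 2 = 2$)
$A{\left(a \right)} = 2 a \left(-3 + a\right)$ ($A{\left(a \right)} = \left(-3 + a\right) 2 a = 2 a \left(-3 + a\right)$)
$A{\left(G \right)} q = 2 \cdot 2 \left(-3 + 2\right) \left(-173\right) = 2 \cdot 2 \left(-1\right) \left(-173\right) = \left(-4\right) \left(-173\right) = 692$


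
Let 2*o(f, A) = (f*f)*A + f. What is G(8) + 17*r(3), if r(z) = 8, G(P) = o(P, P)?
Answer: 396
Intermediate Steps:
o(f, A) = f/2 + A*f²/2 (o(f, A) = ((f*f)*A + f)/2 = (f²*A + f)/2 = (A*f² + f)/2 = (f + A*f²)/2 = f/2 + A*f²/2)
G(P) = P*(1 + P²)/2 (G(P) = P*(1 + P*P)/2 = P*(1 + P²)/2)
G(8) + 17*r(3) = (½)*8*(1 + 8²) + 17*8 = (½)*8*(1 + 64) + 136 = (½)*8*65 + 136 = 260 + 136 = 396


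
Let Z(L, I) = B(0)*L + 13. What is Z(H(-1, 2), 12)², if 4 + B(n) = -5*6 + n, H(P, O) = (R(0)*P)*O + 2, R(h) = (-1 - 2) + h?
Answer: 67081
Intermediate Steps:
R(h) = -3 + h
H(P, O) = 2 - 3*O*P (H(P, O) = ((-3 + 0)*P)*O + 2 = (-3*P)*O + 2 = -3*O*P + 2 = 2 - 3*O*P)
B(n) = -34 + n (B(n) = -4 + (-5*6 + n) = -4 + (-30 + n) = -34 + n)
Z(L, I) = 13 - 34*L (Z(L, I) = (-34 + 0)*L + 13 = -34*L + 13 = 13 - 34*L)
Z(H(-1, 2), 12)² = (13 - 34*(2 - 3*2*(-1)))² = (13 - 34*(2 + 6))² = (13 - 34*8)² = (13 - 272)² = (-259)² = 67081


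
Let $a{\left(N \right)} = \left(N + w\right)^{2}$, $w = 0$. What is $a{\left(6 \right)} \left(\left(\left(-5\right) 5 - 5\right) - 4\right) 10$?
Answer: $-12240$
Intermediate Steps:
$a{\left(N \right)} = N^{2}$ ($a{\left(N \right)} = \left(N + 0\right)^{2} = N^{2}$)
$a{\left(6 \right)} \left(\left(\left(-5\right) 5 - 5\right) - 4\right) 10 = 6^{2} \left(\left(\left(-5\right) 5 - 5\right) - 4\right) 10 = 36 \left(\left(-25 - 5\right) - 4\right) 10 = 36 \left(-30 - 4\right) 10 = 36 \left(-34\right) 10 = \left(-1224\right) 10 = -12240$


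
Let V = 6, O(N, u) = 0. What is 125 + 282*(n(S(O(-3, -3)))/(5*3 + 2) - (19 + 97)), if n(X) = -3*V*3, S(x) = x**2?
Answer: -569207/17 ≈ -33483.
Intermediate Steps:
n(X) = -54 (n(X) = -3*6*3 = -18*3 = -54)
125 + 282*(n(S(O(-3, -3)))/(5*3 + 2) - (19 + 97)) = 125 + 282*(-54/(5*3 + 2) - (19 + 97)) = 125 + 282*(-54/(15 + 2) - 1*116) = 125 + 282*(-54/17 - 116) = 125 + 282*(-2026/17) = 125 - 571332/17 = -569207/17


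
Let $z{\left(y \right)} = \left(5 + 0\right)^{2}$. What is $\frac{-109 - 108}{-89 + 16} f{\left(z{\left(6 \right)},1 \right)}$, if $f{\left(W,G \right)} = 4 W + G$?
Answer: $\frac{21917}{73} \approx 300.23$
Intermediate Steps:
$z{\left(y \right)} = 25$ ($z{\left(y \right)} = 5^{2} = 25$)
$f{\left(W,G \right)} = G + 4 W$
$\frac{-109 - 108}{-89 + 16} f{\left(z{\left(6 \right)},1 \right)} = \frac{-109 - 108}{-89 + 16} \left(1 + 4 \cdot 25\right) = - \frac{217}{-73} \left(1 + 100\right) = \left(-217\right) \left(- \frac{1}{73}\right) 101 = \frac{217}{73} \cdot 101 = \frac{21917}{73}$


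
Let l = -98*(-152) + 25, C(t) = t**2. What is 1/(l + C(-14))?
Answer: 1/15117 ≈ 6.6151e-5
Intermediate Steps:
l = 14921 (l = 14896 + 25 = 14921)
1/(l + C(-14)) = 1/(14921 + (-14)**2) = 1/(14921 + 196) = 1/15117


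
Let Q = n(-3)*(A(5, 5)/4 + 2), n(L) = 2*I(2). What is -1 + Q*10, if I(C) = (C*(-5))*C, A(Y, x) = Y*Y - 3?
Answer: -3001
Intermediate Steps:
A(Y, x) = -3 + Y**2 (A(Y, x) = Y**2 - 3 = -3 + Y**2)
I(C) = -5*C**2 (I(C) = (-5*C)*C = -5*C**2)
n(L) = -40 (n(L) = 2*(-5*2**2) = 2*(-5*4) = 2*(-20) = -40)
Q = -300 (Q = -40*((-3 + 5**2)/4 + 2) = -40*((-3 + 25)*(1/4) + 2) = -40*(22*(1/4) + 2) = -40*(11/2 + 2) = -40*15/2 = -300)
-1 + Q*10 = -1 - 300*10 = -1 - 3000 = -3001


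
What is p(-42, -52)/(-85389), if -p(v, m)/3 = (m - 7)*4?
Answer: -236/28463 ≈ -0.0082915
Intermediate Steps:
p(v, m) = 84 - 12*m (p(v, m) = -3*(m - 7)*4 = -3*(-7 + m)*4 = -3*(-28 + 4*m) = 84 - 12*m)
p(-42, -52)/(-85389) = (84 - 12*(-52))/(-85389) = (84 + 624)*(-1/85389) = 708*(-1/85389) = -236/28463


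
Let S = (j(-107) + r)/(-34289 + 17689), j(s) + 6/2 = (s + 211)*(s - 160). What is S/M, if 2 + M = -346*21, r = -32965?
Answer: -1898/3770275 ≈ -0.00050341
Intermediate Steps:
j(s) = -3 + (-160 + s)*(211 + s) (j(s) = -3 + (s + 211)*(s - 160) = -3 + (211 + s)*(-160 + s) = -3 + (-160 + s)*(211 + s))
M = -7268 (M = -2 - 346*21 = -2 - 7266 = -7268)
S = 7592/2075 (S = ((-33763 + (-107)**2 + 51*(-107)) - 32965)/(-34289 + 17689) = ((-33763 + 11449 - 5457) - 32965)/(-16600) = (-27771 - 32965)*(-1/16600) = -60736*(-1/16600) = 7592/2075 ≈ 3.6588)
S/M = (7592/2075)/(-7268) = (7592/2075)*(-1/7268) = -1898/3770275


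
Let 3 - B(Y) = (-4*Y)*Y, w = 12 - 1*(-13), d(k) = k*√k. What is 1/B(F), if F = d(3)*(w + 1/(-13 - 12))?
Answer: 625/42054483 ≈ 1.4862e-5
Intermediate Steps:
d(k) = k^(3/2)
w = 25 (w = 12 + 13 = 25)
F = 1872*√3/25 (F = 3^(3/2)*(25 + 1/(-13 - 12)) = (3*√3)*(25 + 1/(-25)) = (3*√3)*(25 - 1/25) = (3*√3)*(624/25) = 1872*√3/25 ≈ 129.70)
B(Y) = 3 + 4*Y² (B(Y) = 3 - (-4*Y)*Y = 3 - (-4)*Y² = 3 + 4*Y²)
1/B(F) = 1/(3 + 4*(1872*√3/25)²) = 1/(3 + 4*(10513152/625)) = 1/(3 + 42052608/625) = 1/(42054483/625) = 625/42054483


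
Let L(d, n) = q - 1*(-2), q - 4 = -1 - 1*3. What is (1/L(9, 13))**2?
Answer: 1/4 ≈ 0.25000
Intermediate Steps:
q = 0 (q = 4 + (-1 - 1*3) = 4 + (-1 - 3) = 4 - 4 = 0)
L(d, n) = 2 (L(d, n) = 0 - 1*(-2) = 0 + 2 = 2)
(1/L(9, 13))**2 = (1/2)**2 = 1/4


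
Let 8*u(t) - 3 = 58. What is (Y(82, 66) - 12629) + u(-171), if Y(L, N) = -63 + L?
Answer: -100819/8 ≈ -12602.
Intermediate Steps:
u(t) = 61/8 (u(t) = 3/8 + (⅛)*58 = 3/8 + 29/4 = 61/8)
(Y(82, 66) - 12629) + u(-171) = ((-63 + 82) - 12629) + 61/8 = (19 - 12629) + 61/8 = -12610 + 61/8 = -100819/8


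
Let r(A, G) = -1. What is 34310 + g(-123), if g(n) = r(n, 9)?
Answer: 34309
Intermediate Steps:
g(n) = -1
34310 + g(-123) = 34310 - 1 = 34309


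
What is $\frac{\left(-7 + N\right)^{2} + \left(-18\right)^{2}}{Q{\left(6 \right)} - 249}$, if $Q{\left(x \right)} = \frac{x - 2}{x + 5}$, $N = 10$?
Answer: $- \frac{3663}{2735} \approx -1.3393$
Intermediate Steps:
$Q{\left(x \right)} = \frac{-2 + x}{5 + x}$
$\frac{\left(-7 + N\right)^{2} + \left(-18\right)^{2}}{Q{\left(6 \right)} - 249} = \frac{\left(-7 + 10\right)^{2} + \left(-18\right)^{2}}{\frac{-2 + 6}{5 + 6} - 249} = \frac{3^{2} + 324}{\frac{1}{11} \cdot 4 - 249} = \frac{9 + 324}{\frac{1}{11} \cdot 4 - 249} = \frac{333}{\frac{4}{11} - 249} = \frac{333}{- \frac{2735}{11}} = 333 \left(- \frac{11}{2735}\right) = - \frac{3663}{2735}$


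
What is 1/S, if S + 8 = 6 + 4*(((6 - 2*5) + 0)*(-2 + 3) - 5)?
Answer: -1/38 ≈ -0.026316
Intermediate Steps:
S = -38 (S = -8 + (6 + 4*(((6 - 2*5) + 0)*(-2 + 3) - 5)) = -8 + (6 + 4*(((6 - 1*10) + 0)*1 - 5)) = -8 + (6 + 4*(((6 - 10) + 0)*1 - 5)) = -8 + (6 + 4*((-4 + 0)*1 - 5)) = -8 + (6 + 4*(-4*1 - 5)) = -8 + (6 + 4*(-4 - 5)) = -8 + (6 + 4*(-9)) = -8 + (6 - 36) = -8 - 30 = -38)
1/S = 1/(-38) = -1/38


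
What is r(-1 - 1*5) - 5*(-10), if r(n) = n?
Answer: 44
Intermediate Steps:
r(-1 - 1*5) - 5*(-10) = (-1 - 1*5) - 5*(-10) = (-1 - 5) + 50 = -6 + 50 = 44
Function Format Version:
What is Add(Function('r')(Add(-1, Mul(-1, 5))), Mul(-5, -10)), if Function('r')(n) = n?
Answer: 44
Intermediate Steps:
Add(Function('r')(Add(-1, Mul(-1, 5))), Mul(-5, -10)) = Add(Add(-1, Mul(-1, 5)), Mul(-5, -10)) = Add(Add(-1, -5), 50) = Add(-6, 50) = 44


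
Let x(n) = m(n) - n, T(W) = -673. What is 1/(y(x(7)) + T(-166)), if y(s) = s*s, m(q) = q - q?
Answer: -1/624 ≈ -0.0016026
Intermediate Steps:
m(q) = 0
x(n) = -n (x(n) = 0 - n = -n)
y(s) = s²
1/(y(x(7)) + T(-166)) = 1/((-1*7)² - 673) = 1/((-7)² - 673) = 1/(49 - 673) = 1/(-624) = -1/624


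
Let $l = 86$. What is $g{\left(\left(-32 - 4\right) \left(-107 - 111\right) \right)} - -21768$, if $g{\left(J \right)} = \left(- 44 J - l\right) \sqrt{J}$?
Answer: $21768 - 2072388 \sqrt{218} \approx -3.0577 \cdot 10^{7}$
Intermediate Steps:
$g{\left(J \right)} = \sqrt{J} \left(-86 - 44 J\right)$ ($g{\left(J \right)} = \left(- 44 J - 86\right) \sqrt{J} = \left(-86 - 44 J\right) \sqrt{J} = \sqrt{J} \left(-86 - 44 J\right)$)
$g{\left(\left(-32 - 4\right) \left(-107 - 111\right) \right)} - -21768 = \sqrt{\left(-32 - 4\right) \left(-107 - 111\right)} \left(-86 - 44 \left(-32 - 4\right) \left(-107 - 111\right)\right) - -21768 = \sqrt{\left(-36\right) \left(-218\right)} \left(-86 - 44 \left(\left(-36\right) \left(-218\right)\right)\right) + 21768 = \sqrt{7848} \left(-86 - 345312\right) + 21768 = 6 \sqrt{218} \left(-86 - 345312\right) + 21768 = 6 \sqrt{218} \left(-345398\right) + 21768 = - 2072388 \sqrt{218} + 21768 = 21768 - 2072388 \sqrt{218}$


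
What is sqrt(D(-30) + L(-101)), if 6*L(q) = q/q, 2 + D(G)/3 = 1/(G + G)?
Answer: I*sqrt(5295)/30 ≈ 2.4256*I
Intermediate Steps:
D(G) = -6 + 3/(2*G) (D(G) = -6 + 3/(G + G) = -6 + 3/((2*G)) = -6 + 3*(1/(2*G)) = -6 + 3/(2*G))
L(q) = 1/6 (L(q) = (q/q)/6 = (1/6)*1 = 1/6)
sqrt(D(-30) + L(-101)) = sqrt((-6 + (3/2)/(-30)) + 1/6) = sqrt((-6 + (3/2)*(-1/30)) + 1/6) = sqrt((-6 - 1/20) + 1/6) = sqrt(-121/20 + 1/6) = sqrt(-353/60) = I*sqrt(5295)/30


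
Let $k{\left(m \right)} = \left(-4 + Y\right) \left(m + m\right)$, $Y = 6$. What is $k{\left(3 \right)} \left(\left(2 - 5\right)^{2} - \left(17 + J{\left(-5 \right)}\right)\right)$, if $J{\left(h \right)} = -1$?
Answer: $-84$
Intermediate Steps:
$k{\left(m \right)} = 4 m$ ($k{\left(m \right)} = \left(-4 + 6\right) \left(m + m\right) = 2 \cdot 2 m = 4 m$)
$k{\left(3 \right)} \left(\left(2 - 5\right)^{2} - \left(17 + J{\left(-5 \right)}\right)\right) = 4 \cdot 3 \left(\left(2 - 5\right)^{2} - 16\right) = 12 \left(\left(-3\right)^{2} + \left(-17 + 1\right)\right) = 12 \left(9 - 16\right) = 12 \left(-7\right) = -84$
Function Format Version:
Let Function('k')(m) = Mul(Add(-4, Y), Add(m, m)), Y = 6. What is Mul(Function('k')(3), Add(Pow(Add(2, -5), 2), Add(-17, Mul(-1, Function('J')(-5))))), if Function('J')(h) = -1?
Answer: -84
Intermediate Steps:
Function('k')(m) = Mul(4, m) (Function('k')(m) = Mul(Add(-4, 6), Add(m, m)) = Mul(2, Mul(2, m)) = Mul(4, m))
Mul(Function('k')(3), Add(Pow(Add(2, -5), 2), Add(-17, Mul(-1, Function('J')(-5))))) = Mul(Mul(4, 3), Add(Pow(Add(2, -5), 2), Add(-17, Mul(-1, -1)))) = Mul(12, Add(Pow(-3, 2), Add(-17, 1))) = Mul(12, Add(9, -16)) = Mul(12, -7) = -84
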